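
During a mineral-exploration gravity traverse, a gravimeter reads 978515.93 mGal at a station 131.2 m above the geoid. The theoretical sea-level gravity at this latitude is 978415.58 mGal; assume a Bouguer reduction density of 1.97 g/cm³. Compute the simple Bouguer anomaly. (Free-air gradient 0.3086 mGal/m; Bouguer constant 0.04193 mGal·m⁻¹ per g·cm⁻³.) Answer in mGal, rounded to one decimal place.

130.0

Free-air correction = 0.3086 × 131.2 = 40.49 mGal
Free-air anomaly = 978515.93 − 978415.58 + (40.49) = 140.84 mGal
Bouguer slab correction = 0.04193 × 1.97 × 131.2 = 10.84 mGal
Simple Bouguer anomaly = 140.84 − (10.84) = 130.00 mGal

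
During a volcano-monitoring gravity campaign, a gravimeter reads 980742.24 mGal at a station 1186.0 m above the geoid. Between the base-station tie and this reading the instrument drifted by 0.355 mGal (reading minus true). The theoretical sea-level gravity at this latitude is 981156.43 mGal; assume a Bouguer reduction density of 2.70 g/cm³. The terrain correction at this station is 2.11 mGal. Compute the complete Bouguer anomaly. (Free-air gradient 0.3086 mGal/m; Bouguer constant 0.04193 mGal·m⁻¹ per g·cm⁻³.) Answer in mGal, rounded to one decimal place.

Drift-corrected reading = 980742.24 − (0.355) = 980741.885 mGal
Free-air correction = 0.3086 × 1186.0 = 366.00 mGal
Free-air anomaly = 980741.885 − 981156.43 + (366.00) = -48.545 mGal
Bouguer slab correction = 0.04193 × 2.70 × 1186.0 = 134.27 mGal
Simple Bouguer anomaly = -48.545 − (134.27) = -182.815 mGal
Complete Bouguer anomaly = -182.815 + 2.11 = -180.705 mGal

-180.7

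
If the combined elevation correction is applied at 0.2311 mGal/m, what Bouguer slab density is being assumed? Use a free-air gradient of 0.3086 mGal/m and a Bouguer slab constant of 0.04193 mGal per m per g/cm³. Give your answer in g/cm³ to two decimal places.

1.85

0.2311 = 0.3086 − 0.04193 × ρ
ρ = (0.3086 − 0.2311) / 0.04193 = 1.85 g/cm³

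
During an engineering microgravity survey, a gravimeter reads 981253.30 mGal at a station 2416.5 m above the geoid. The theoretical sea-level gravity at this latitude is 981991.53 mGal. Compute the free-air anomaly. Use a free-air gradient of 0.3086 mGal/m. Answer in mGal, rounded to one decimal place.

Free-air correction = 0.3086 × 2416.5 = 745.73 mGal
Free-air anomaly = 981253.30 − 981991.53 + (745.73) = 7.50 mGal

7.5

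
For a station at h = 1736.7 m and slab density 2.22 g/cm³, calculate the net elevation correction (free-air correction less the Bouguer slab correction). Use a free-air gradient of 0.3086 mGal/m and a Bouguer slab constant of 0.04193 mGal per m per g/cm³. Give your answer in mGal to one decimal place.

Combined gradient = 0.3086 − 0.04193 × 2.22 = 0.2155154 mGal/m
Combined elevation correction = 0.2155154 × 1736.7 = 374.3 mGal

374.3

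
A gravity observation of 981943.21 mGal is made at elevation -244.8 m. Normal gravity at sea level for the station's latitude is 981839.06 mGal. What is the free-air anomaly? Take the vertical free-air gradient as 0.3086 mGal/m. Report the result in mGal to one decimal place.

Free-air correction = 0.3086 × -244.8 = -75.55 mGal
Free-air anomaly = 981943.21 − 981839.06 + (-75.55) = 28.60 mGal

28.6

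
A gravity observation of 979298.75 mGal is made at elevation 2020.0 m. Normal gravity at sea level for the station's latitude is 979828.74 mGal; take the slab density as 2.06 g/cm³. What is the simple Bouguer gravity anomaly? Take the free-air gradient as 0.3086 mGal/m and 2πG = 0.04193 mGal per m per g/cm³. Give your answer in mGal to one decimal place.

Free-air correction = 0.3086 × 2020.0 = 623.37 mGal
Free-air anomaly = 979298.75 − 979828.74 + (623.37) = 93.38 mGal
Bouguer slab correction = 0.04193 × 2.06 × 2020.0 = 174.48 mGal
Simple Bouguer anomaly = 93.38 − (174.48) = -81.10 mGal

-81.1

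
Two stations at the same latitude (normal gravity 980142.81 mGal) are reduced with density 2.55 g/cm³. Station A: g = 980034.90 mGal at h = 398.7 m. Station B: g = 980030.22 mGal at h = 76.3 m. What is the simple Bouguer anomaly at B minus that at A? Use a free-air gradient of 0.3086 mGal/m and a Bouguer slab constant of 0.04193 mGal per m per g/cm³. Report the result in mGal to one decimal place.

Δg_SB(A) = 980034.90 − 980142.81 + 0.3086×398.7 − 0.04193×2.55×398.7 = -27.50 mGal
Δg_SB(B) = 980030.22 − 980142.81 + 0.3086×76.3 − 0.04193×2.55×76.3 = -97.20 mGal
Difference = -97.20 − (-27.50) = -69.70 mGal

-69.7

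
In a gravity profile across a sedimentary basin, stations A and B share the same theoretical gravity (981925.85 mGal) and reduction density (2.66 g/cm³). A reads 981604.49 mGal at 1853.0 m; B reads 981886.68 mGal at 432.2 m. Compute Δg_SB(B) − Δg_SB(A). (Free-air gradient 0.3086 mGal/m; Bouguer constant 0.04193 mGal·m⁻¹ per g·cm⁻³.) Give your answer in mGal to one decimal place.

2.2

Δg_SB(A) = 981604.49 − 981925.85 + 0.3086×1853.0 − 0.04193×2.66×1853.0 = 43.80 mGal
Δg_SB(B) = 981886.68 − 981925.85 + 0.3086×432.2 − 0.04193×2.66×432.2 = 46.00 mGal
Difference = 46.00 − (43.80) = 2.20 mGal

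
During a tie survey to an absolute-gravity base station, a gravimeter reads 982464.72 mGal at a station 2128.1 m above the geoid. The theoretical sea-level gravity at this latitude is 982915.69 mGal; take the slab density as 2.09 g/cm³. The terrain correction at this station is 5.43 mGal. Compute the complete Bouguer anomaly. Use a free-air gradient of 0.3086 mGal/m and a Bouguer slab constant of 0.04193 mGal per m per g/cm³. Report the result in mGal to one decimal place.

Free-air correction = 0.3086 × 2128.1 = 656.73 mGal
Free-air anomaly = 982464.72 − 982915.69 + (656.73) = 205.76 mGal
Bouguer slab correction = 0.04193 × 2.09 × 2128.1 = 186.49 mGal
Simple Bouguer anomaly = 205.76 − (186.49) = 19.27 mGal
Complete Bouguer anomaly = 19.27 + 5.43 = 24.70 mGal

24.7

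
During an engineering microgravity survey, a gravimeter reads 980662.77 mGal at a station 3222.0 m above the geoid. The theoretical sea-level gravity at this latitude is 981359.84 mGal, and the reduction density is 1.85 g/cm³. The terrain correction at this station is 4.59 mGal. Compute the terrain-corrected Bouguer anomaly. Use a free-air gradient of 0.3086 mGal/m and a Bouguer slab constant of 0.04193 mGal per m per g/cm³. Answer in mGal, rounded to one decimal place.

Free-air correction = 0.3086 × 3222.0 = 994.31 mGal
Free-air anomaly = 980662.77 − 981359.84 + (994.31) = 297.24 mGal
Bouguer slab correction = 0.04193 × 1.85 × 3222.0 = 249.93 mGal
Simple Bouguer anomaly = 297.24 − (249.93) = 47.31 mGal
Complete Bouguer anomaly = 47.31 + 4.59 = 51.90 mGal

51.9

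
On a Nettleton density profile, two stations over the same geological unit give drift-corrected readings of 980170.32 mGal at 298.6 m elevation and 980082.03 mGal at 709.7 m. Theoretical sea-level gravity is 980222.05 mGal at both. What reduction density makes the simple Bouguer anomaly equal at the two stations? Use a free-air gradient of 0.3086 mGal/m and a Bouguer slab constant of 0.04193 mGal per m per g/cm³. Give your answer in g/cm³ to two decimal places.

2.24

Δg_obs = 980082.03 − 980170.32 = -88.29 mGal over Δh = 709.7 − 298.6 = 411.1 m
Equal Bouguer anomalies ⇒ Δg_obs + (0.3086 − 0.04193ρ)·Δh = 0
0.3086 − 0.04193ρ = −Δg_obs/Δh = 0.21477
ρ = (0.3086 − 0.21477) / 0.04193 = 2.24 g/cm³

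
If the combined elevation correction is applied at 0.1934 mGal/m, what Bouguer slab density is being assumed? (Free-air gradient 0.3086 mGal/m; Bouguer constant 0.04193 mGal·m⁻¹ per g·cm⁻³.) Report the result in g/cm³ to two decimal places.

0.1934 = 0.3086 − 0.04193 × ρ
ρ = (0.3086 − 0.1934) / 0.04193 = 2.75 g/cm³

2.75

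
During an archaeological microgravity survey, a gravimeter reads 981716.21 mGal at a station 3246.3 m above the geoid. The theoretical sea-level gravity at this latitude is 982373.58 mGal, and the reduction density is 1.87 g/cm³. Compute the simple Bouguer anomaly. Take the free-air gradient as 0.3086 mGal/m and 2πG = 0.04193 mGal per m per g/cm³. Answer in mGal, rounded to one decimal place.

Free-air correction = 0.3086 × 3246.3 = 1001.81 mGal
Free-air anomaly = 981716.21 − 982373.58 + (1001.81) = 344.44 mGal
Bouguer slab correction = 0.04193 × 1.87 × 3246.3 = 254.54 mGal
Simple Bouguer anomaly = 344.44 − (254.54) = 89.90 mGal

89.9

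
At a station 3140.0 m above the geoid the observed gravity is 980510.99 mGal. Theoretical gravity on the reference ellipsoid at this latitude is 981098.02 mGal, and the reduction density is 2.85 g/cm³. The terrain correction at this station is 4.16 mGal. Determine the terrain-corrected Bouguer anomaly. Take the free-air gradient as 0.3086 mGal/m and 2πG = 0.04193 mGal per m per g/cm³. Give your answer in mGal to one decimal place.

10.9

Free-air correction = 0.3086 × 3140.0 = 969.00 mGal
Free-air anomaly = 980510.99 − 981098.02 + (969.00) = 381.97 mGal
Bouguer slab correction = 0.04193 × 2.85 × 3140.0 = 375.23 mGal
Simple Bouguer anomaly = 381.97 − (375.23) = 6.74 mGal
Complete Bouguer anomaly = 6.74 + 4.16 = 10.90 mGal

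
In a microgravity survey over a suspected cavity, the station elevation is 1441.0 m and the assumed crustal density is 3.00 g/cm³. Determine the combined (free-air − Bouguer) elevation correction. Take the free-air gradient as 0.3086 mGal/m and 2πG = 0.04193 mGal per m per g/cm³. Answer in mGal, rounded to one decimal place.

Combined gradient = 0.3086 − 0.04193 × 3.00 = 0.1828100 mGal/m
Combined elevation correction = 0.1828100 × 1441.0 = 263.4 mGal

263.4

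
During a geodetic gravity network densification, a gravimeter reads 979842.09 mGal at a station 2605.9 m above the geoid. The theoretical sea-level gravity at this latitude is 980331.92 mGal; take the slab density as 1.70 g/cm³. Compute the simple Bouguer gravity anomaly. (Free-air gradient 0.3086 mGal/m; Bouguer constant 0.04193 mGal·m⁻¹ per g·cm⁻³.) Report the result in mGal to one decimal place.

Free-air correction = 0.3086 × 2605.9 = 804.18 mGal
Free-air anomaly = 979842.09 − 980331.92 + (804.18) = 314.35 mGal
Bouguer slab correction = 0.04193 × 1.70 × 2605.9 = 185.75 mGal
Simple Bouguer anomaly = 314.35 − (185.75) = 128.60 mGal

128.6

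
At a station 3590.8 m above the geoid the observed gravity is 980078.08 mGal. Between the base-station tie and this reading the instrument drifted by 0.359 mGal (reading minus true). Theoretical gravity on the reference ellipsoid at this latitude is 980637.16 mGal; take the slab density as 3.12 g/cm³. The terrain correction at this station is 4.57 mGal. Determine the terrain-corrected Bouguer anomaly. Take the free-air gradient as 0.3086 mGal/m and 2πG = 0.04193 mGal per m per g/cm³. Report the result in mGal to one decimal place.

83.5

Drift-corrected reading = 980078.08 − (0.359) = 980077.721 mGal
Free-air correction = 0.3086 × 3590.8 = 1108.12 mGal
Free-air anomaly = 980077.721 − 980637.16 + (1108.12) = 548.681 mGal
Bouguer slab correction = 0.04193 × 3.12 × 3590.8 = 469.75 mGal
Simple Bouguer anomaly = 548.681 − (469.75) = 78.931 mGal
Complete Bouguer anomaly = 78.931 + 4.57 = 83.501 mGal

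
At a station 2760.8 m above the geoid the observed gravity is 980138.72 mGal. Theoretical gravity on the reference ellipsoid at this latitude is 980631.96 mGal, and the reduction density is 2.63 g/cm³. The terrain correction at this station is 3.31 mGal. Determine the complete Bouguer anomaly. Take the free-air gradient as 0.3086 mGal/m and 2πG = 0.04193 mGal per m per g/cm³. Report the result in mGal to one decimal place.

57.6

Free-air correction = 0.3086 × 2760.8 = 851.98 mGal
Free-air anomaly = 980138.72 − 980631.96 + (851.98) = 358.74 mGal
Bouguer slab correction = 0.04193 × 2.63 × 2760.8 = 304.45 mGal
Simple Bouguer anomaly = 358.74 − (304.45) = 54.29 mGal
Complete Bouguer anomaly = 54.29 + 3.31 = 57.60 mGal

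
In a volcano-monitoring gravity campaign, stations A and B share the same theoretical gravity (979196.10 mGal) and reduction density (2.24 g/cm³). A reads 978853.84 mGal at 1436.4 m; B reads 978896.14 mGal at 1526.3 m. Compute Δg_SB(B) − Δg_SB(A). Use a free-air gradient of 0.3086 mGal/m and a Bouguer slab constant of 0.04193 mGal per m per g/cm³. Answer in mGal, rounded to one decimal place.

61.6

Δg_SB(A) = 978853.84 − 979196.10 + 0.3086×1436.4 − 0.04193×2.24×1436.4 = -33.90 mGal
Δg_SB(B) = 978896.14 − 979196.10 + 0.3086×1526.3 − 0.04193×2.24×1526.3 = 27.70 mGal
Difference = 27.70 − (-33.90) = 61.60 mGal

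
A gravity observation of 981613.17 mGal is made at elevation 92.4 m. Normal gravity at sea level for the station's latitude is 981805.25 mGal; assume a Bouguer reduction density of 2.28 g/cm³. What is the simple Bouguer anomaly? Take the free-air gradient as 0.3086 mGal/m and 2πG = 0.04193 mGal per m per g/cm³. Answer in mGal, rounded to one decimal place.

-172.4

Free-air correction = 0.3086 × 92.4 = 28.51 mGal
Free-air anomaly = 981613.17 − 981805.25 + (28.51) = -163.57 mGal
Bouguer slab correction = 0.04193 × 2.28 × 92.4 = 8.83 mGal
Simple Bouguer anomaly = -163.57 − (8.83) = -172.40 mGal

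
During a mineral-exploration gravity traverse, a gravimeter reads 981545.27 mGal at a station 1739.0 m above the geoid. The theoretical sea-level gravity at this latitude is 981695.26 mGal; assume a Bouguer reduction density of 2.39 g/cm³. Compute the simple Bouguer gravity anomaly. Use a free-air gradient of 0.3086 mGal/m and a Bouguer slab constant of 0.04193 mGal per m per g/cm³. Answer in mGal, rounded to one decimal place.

Free-air correction = 0.3086 × 1739.0 = 536.66 mGal
Free-air anomaly = 981545.27 − 981695.26 + (536.66) = 386.67 mGal
Bouguer slab correction = 0.04193 × 2.39 × 1739.0 = 174.27 mGal
Simple Bouguer anomaly = 386.67 − (174.27) = 212.40 mGal

212.4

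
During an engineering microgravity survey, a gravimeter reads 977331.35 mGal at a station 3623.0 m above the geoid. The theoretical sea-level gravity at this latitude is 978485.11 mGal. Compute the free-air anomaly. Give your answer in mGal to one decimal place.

Free-air correction = 0.3086 × 3623.0 = 1118.06 mGal
Free-air anomaly = 977331.35 − 978485.11 + (1118.06) = -35.70 mGal

-35.7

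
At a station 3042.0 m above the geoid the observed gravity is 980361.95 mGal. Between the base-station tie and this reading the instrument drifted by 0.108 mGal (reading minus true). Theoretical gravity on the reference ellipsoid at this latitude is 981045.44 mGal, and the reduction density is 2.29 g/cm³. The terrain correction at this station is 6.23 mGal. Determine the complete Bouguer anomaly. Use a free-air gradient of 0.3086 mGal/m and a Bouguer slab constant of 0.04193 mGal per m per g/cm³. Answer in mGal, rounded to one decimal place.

-30.7

Drift-corrected reading = 980361.95 − (0.108) = 980361.842 mGal
Free-air correction = 0.3086 × 3042.0 = 938.76 mGal
Free-air anomaly = 980361.842 − 981045.44 + (938.76) = 255.162 mGal
Bouguer slab correction = 0.04193 × 2.29 × 3042.0 = 292.09 mGal
Simple Bouguer anomaly = 255.162 − (292.09) = -36.928 mGal
Complete Bouguer anomaly = -36.928 + 6.23 = -30.698 mGal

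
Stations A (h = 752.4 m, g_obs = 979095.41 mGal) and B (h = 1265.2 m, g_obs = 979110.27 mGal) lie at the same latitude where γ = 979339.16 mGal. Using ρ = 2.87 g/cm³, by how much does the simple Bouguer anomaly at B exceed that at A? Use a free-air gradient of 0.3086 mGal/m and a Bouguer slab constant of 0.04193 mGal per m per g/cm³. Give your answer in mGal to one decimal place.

111.4

Δg_SB(A) = 979095.41 − 979339.16 + 0.3086×752.4 − 0.04193×2.87×752.4 = -102.10 mGal
Δg_SB(B) = 979110.27 − 979339.16 + 0.3086×1265.2 − 0.04193×2.87×1265.2 = 9.30 mGal
Difference = 9.30 − (-102.10) = 111.40 mGal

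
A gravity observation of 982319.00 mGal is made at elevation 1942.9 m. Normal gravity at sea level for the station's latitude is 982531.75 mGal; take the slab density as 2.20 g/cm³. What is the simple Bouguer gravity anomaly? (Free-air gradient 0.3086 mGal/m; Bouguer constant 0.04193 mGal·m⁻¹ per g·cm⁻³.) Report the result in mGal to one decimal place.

207.6

Free-air correction = 0.3086 × 1942.9 = 599.58 mGal
Free-air anomaly = 982319.00 − 982531.75 + (599.58) = 386.83 mGal
Bouguer slab correction = 0.04193 × 2.20 × 1942.9 = 179.22 mGal
Simple Bouguer anomaly = 386.83 − (179.22) = 207.61 mGal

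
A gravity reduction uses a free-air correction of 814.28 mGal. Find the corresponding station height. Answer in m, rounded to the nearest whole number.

2639

h = 814.28 / 0.3086 = 2638.63 m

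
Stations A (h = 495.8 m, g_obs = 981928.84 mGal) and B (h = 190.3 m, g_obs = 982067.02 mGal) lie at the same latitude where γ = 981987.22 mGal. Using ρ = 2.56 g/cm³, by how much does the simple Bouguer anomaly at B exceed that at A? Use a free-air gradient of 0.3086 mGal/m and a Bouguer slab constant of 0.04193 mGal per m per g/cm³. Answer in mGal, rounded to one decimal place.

76.7

Δg_SB(A) = 981928.84 − 981987.22 + 0.3086×495.8 − 0.04193×2.56×495.8 = 41.40 mGal
Δg_SB(B) = 982067.02 − 981987.22 + 0.3086×190.3 − 0.04193×2.56×190.3 = 118.10 mGal
Difference = 118.10 − (41.40) = 76.70 mGal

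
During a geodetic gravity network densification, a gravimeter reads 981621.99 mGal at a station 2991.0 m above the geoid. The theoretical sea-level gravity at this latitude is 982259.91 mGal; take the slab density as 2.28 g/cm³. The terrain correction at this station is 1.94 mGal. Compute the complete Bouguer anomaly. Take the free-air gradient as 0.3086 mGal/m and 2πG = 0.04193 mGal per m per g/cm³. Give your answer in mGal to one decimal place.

Free-air correction = 0.3086 × 2991.0 = 923.02 mGal
Free-air anomaly = 981621.99 − 982259.91 + (923.02) = 285.10 mGal
Bouguer slab correction = 0.04193 × 2.28 × 2991.0 = 285.94 mGal
Simple Bouguer anomaly = 285.10 − (285.94) = -0.84 mGal
Complete Bouguer anomaly = -0.84 + 1.94 = 1.10 mGal

1.1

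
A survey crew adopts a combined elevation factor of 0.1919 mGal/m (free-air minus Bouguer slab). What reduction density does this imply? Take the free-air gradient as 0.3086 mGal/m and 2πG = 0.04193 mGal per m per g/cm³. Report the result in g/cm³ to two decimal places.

0.1919 = 0.3086 − 0.04193 × ρ
ρ = (0.3086 − 0.1919) / 0.04193 = 2.78 g/cm³

2.78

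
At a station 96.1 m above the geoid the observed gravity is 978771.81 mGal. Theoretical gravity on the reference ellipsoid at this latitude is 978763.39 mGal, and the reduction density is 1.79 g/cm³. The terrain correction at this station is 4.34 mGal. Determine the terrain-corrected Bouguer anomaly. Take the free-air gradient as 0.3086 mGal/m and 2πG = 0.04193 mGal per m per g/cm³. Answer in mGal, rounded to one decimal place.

Free-air correction = 0.3086 × 96.1 = 29.66 mGal
Free-air anomaly = 978771.81 − 978763.39 + (29.66) = 38.08 mGal
Bouguer slab correction = 0.04193 × 1.79 × 96.1 = 7.21 mGal
Simple Bouguer anomaly = 38.08 − (7.21) = 30.87 mGal
Complete Bouguer anomaly = 30.87 + 4.34 = 35.21 mGal

35.2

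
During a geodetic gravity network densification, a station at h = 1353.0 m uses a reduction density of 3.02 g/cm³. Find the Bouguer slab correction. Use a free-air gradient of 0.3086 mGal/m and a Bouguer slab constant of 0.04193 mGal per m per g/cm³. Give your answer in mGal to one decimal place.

171.3

Bouguer slab correction = 0.04193 × 3.02 × 1353.0 = 171.3 mGal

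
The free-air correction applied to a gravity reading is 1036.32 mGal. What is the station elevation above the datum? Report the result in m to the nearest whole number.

3358

h = 1036.32 / 0.3086 = 3358.13 m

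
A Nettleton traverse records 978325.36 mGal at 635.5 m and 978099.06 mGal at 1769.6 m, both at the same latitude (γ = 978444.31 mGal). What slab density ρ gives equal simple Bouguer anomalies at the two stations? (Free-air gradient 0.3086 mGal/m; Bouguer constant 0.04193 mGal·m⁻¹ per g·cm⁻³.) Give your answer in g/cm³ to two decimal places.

2.60

Δg_obs = 978099.06 − 978325.36 = -226.30 mGal over Δh = 1769.6 − 635.5 = 1134.1 m
Equal Bouguer anomalies ⇒ Δg_obs + (0.3086 − 0.04193ρ)·Δh = 0
0.3086 − 0.04193ρ = −Δg_obs/Δh = 0.19954
ρ = (0.3086 − 0.19954) / 0.04193 = 2.60 g/cm³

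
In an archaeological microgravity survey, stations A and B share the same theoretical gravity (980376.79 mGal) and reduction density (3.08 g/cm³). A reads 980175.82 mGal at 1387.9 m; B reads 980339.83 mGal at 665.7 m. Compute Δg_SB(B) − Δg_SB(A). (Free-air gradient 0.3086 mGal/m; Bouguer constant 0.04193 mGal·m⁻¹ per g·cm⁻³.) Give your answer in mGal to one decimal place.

Δg_SB(A) = 980175.82 − 980376.79 + 0.3086×1387.9 − 0.04193×3.08×1387.9 = 48.10 mGal
Δg_SB(B) = 980339.83 − 980376.79 + 0.3086×665.7 − 0.04193×3.08×665.7 = 82.50 mGal
Difference = 82.50 − (48.10) = 34.40 mGal

34.4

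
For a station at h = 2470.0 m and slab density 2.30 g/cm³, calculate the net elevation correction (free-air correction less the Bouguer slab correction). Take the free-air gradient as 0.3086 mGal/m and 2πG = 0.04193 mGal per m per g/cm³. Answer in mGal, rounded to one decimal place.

524.0

Combined gradient = 0.3086 − 0.04193 × 2.30 = 0.2121610 mGal/m
Combined elevation correction = 0.2121610 × 2470.0 = 524.0 mGal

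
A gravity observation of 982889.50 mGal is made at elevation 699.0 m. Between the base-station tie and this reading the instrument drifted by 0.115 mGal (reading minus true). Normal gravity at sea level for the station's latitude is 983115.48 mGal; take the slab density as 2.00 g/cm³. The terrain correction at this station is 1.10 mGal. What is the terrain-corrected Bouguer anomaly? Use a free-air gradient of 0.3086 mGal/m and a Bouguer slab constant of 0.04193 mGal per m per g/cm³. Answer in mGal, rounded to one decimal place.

Drift-corrected reading = 982889.50 − (0.115) = 982889.385 mGal
Free-air correction = 0.3086 × 699.0 = 215.71 mGal
Free-air anomaly = 982889.385 − 983115.48 + (215.71) = -10.385 mGal
Bouguer slab correction = 0.04193 × 2.00 × 699.0 = 58.62 mGal
Simple Bouguer anomaly = -10.385 − (58.62) = -69.005 mGal
Complete Bouguer anomaly = -69.005 + 1.10 = -67.905 mGal

-67.9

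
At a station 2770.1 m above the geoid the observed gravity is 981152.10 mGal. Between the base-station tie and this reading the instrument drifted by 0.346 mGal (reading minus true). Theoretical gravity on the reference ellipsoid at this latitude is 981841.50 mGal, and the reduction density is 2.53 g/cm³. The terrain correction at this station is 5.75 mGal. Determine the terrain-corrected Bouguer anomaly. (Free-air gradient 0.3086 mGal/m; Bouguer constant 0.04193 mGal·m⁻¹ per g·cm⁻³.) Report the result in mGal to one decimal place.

-123.0

Drift-corrected reading = 981152.10 − (0.346) = 981151.754 mGal
Free-air correction = 0.3086 × 2770.1 = 854.85 mGal
Free-air anomaly = 981151.754 − 981841.50 + (854.85) = 165.104 mGal
Bouguer slab correction = 0.04193 × 2.53 × 2770.1 = 293.86 mGal
Simple Bouguer anomaly = 165.104 − (293.86) = -128.756 mGal
Complete Bouguer anomaly = -128.756 + 5.75 = -123.006 mGal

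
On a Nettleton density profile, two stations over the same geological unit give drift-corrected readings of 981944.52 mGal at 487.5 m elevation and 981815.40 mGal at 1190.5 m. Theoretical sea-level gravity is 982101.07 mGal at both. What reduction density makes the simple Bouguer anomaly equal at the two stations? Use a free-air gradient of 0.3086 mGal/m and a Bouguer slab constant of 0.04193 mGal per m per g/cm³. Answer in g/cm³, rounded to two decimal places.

Δg_obs = 981815.40 − 981944.52 = -129.12 mGal over Δh = 1190.5 − 487.5 = 703.0 m
Equal Bouguer anomalies ⇒ Δg_obs + (0.3086 − 0.04193ρ)·Δh = 0
0.3086 − 0.04193ρ = −Δg_obs/Δh = 0.18367
ρ = (0.3086 − 0.18367) / 0.04193 = 2.98 g/cm³

2.98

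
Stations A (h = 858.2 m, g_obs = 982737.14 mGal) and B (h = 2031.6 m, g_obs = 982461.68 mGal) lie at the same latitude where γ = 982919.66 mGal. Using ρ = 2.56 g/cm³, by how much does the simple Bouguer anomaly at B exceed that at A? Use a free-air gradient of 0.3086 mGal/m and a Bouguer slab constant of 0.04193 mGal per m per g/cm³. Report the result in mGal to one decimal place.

-39.3

Δg_SB(A) = 982737.14 − 982919.66 + 0.3086×858.2 − 0.04193×2.56×858.2 = -9.80 mGal
Δg_SB(B) = 982461.68 − 982919.66 + 0.3086×2031.6 − 0.04193×2.56×2031.6 = -49.10 mGal
Difference = -49.10 − (-9.80) = -39.30 mGal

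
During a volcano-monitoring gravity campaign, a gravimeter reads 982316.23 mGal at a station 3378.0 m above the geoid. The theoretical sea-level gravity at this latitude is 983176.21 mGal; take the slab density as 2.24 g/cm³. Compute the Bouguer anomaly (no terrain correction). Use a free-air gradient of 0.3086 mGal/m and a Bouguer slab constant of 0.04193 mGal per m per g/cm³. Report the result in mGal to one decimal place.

-134.8

Free-air correction = 0.3086 × 3378.0 = 1042.45 mGal
Free-air anomaly = 982316.23 − 983176.21 + (1042.45) = 182.47 mGal
Bouguer slab correction = 0.04193 × 2.24 × 3378.0 = 317.27 mGal
Simple Bouguer anomaly = 182.47 − (317.27) = -134.80 mGal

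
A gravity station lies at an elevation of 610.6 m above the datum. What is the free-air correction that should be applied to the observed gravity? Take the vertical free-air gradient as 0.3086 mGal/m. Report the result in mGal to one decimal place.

Free-air correction = 0.3086 × 610.6 = 188.4 mGal

188.4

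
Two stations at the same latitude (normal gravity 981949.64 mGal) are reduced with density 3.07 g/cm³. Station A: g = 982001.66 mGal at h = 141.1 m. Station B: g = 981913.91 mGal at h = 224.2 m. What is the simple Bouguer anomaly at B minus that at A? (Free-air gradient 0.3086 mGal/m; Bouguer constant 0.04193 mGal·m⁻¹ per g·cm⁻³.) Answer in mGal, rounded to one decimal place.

-72.8

Δg_SB(A) = 982001.66 − 981949.64 + 0.3086×141.1 − 0.04193×3.07×141.1 = 77.40 mGal
Δg_SB(B) = 981913.91 − 981949.64 + 0.3086×224.2 − 0.04193×3.07×224.2 = 4.60 mGal
Difference = 4.60 − (77.40) = -72.80 mGal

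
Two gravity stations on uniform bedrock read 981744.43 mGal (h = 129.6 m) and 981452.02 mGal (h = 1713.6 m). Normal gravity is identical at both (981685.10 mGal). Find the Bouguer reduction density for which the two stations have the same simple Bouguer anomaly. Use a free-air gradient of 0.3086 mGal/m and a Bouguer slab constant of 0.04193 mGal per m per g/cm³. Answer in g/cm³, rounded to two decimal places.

Δg_obs = 981452.02 − 981744.43 = -292.41 mGal over Δh = 1713.6 − 129.6 = 1584.0 m
Equal Bouguer anomalies ⇒ Δg_obs + (0.3086 − 0.04193ρ)·Δh = 0
0.3086 − 0.04193ρ = −Δg_obs/Δh = 0.18460
ρ = (0.3086 − 0.18460) / 0.04193 = 2.96 g/cm³

2.96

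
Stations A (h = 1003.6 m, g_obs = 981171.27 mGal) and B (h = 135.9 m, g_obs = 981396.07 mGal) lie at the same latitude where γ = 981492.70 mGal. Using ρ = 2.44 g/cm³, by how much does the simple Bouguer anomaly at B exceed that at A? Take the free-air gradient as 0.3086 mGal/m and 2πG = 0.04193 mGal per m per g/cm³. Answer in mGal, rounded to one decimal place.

45.8

Δg_SB(A) = 981171.27 − 981492.70 + 0.3086×1003.6 − 0.04193×2.44×1003.6 = -114.40 mGal
Δg_SB(B) = 981396.07 − 981492.70 + 0.3086×135.9 − 0.04193×2.44×135.9 = -68.60 mGal
Difference = -68.60 − (-114.40) = 45.80 mGal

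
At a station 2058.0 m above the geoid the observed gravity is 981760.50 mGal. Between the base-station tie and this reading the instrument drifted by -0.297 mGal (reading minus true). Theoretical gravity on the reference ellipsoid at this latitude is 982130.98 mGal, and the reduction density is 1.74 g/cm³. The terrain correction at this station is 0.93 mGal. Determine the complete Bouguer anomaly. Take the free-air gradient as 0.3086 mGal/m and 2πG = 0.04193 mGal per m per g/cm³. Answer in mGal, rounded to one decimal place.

115.7

Drift-corrected reading = 981760.50 − (-0.297) = 981760.797 mGal
Free-air correction = 0.3086 × 2058.0 = 635.10 mGal
Free-air anomaly = 981760.797 − 982130.98 + (635.10) = 264.917 mGal
Bouguer slab correction = 0.04193 × 1.74 × 2058.0 = 150.15 mGal
Simple Bouguer anomaly = 264.917 − (150.15) = 114.767 mGal
Complete Bouguer anomaly = 114.767 + 0.93 = 115.697 mGal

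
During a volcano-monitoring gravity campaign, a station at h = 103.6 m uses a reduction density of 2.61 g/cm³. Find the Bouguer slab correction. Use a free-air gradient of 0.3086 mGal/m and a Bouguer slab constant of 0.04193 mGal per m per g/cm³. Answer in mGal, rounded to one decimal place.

11.3

Bouguer slab correction = 0.04193 × 2.61 × 103.6 = 11.3 mGal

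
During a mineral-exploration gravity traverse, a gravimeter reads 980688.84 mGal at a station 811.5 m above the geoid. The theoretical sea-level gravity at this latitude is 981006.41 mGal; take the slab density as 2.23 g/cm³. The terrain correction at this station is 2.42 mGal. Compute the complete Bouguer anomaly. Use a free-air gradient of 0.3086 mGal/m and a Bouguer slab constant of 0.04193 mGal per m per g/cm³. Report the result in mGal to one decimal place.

-140.6

Free-air correction = 0.3086 × 811.5 = 250.43 mGal
Free-air anomaly = 980688.84 − 981006.41 + (250.43) = -67.14 mGal
Bouguer slab correction = 0.04193 × 2.23 × 811.5 = 75.88 mGal
Simple Bouguer anomaly = -67.14 − (75.88) = -143.02 mGal
Complete Bouguer anomaly = -143.02 + 2.42 = -140.60 mGal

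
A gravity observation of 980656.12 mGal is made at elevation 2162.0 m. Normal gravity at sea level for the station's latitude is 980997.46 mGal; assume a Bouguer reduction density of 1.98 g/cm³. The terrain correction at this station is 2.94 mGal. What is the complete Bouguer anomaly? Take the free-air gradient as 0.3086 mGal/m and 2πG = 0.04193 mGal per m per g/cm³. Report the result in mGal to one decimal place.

Free-air correction = 0.3086 × 2162.0 = 667.19 mGal
Free-air anomaly = 980656.12 − 980997.46 + (667.19) = 325.85 mGal
Bouguer slab correction = 0.04193 × 1.98 × 2162.0 = 179.49 mGal
Simple Bouguer anomaly = 325.85 − (179.49) = 146.36 mGal
Complete Bouguer anomaly = 146.36 + 2.94 = 149.30 mGal

149.3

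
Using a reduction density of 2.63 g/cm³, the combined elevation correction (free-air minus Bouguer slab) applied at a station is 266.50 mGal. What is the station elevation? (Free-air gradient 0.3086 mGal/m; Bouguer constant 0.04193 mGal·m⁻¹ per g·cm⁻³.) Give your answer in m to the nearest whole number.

1344

Combined gradient = 0.3086 − 0.04193 × 2.63 = 0.1983241 mGal/m
h = 266.50 / 0.1983241 = 1343.76 m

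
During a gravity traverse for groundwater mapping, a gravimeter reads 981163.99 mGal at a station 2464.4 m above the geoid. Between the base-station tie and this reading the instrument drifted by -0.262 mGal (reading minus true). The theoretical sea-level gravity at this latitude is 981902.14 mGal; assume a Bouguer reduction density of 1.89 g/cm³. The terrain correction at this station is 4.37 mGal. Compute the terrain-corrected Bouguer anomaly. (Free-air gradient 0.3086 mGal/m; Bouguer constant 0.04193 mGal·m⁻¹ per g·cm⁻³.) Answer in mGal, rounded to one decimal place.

-168.3

Drift-corrected reading = 981163.99 − (-0.262) = 981164.252 mGal
Free-air correction = 0.3086 × 2464.4 = 760.51 mGal
Free-air anomaly = 981164.252 − 981902.14 + (760.51) = 22.622 mGal
Bouguer slab correction = 0.04193 × 1.89 × 2464.4 = 195.30 mGal
Simple Bouguer anomaly = 22.622 − (195.30) = -172.678 mGal
Complete Bouguer anomaly = -172.678 + 4.37 = -168.308 mGal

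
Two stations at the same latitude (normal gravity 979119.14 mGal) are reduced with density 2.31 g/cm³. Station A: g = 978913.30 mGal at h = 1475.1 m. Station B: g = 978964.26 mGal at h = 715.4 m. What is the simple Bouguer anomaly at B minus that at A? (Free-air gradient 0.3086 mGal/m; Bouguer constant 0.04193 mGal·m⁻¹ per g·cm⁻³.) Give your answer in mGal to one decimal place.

-109.9

Δg_SB(A) = 978913.30 − 979119.14 + 0.3086×1475.1 − 0.04193×2.31×1475.1 = 106.50 mGal
Δg_SB(B) = 978964.26 − 979119.14 + 0.3086×715.4 − 0.04193×2.31×715.4 = -3.40 mGal
Difference = -3.40 − (106.50) = -109.90 mGal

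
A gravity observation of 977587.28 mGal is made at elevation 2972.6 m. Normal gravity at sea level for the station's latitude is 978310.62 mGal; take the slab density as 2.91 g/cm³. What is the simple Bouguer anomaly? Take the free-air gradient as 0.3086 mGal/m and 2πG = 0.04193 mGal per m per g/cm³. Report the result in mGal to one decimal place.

-168.7

Free-air correction = 0.3086 × 2972.6 = 917.34 mGal
Free-air anomaly = 977587.28 − 978310.62 + (917.34) = 194.00 mGal
Bouguer slab correction = 0.04193 × 2.91 × 2972.6 = 362.71 mGal
Simple Bouguer anomaly = 194.00 − (362.71) = -168.71 mGal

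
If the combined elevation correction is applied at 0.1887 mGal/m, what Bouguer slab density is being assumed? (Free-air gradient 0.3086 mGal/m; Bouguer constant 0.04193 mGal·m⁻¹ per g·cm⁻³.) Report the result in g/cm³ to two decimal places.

2.86

0.1887 = 0.3086 − 0.04193 × ρ
ρ = (0.3086 − 0.1887) / 0.04193 = 2.86 g/cm³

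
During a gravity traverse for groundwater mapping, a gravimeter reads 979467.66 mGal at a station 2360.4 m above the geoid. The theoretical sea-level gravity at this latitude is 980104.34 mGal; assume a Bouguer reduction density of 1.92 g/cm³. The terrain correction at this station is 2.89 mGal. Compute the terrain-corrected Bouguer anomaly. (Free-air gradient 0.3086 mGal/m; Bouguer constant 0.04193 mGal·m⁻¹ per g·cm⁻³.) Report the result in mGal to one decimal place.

Free-air correction = 0.3086 × 2360.4 = 728.42 mGal
Free-air anomaly = 979467.66 − 980104.34 + (728.42) = 91.74 mGal
Bouguer slab correction = 0.04193 × 1.92 × 2360.4 = 190.03 mGal
Simple Bouguer anomaly = 91.74 − (190.03) = -98.29 mGal
Complete Bouguer anomaly = -98.29 + 2.89 = -95.40 mGal

-95.4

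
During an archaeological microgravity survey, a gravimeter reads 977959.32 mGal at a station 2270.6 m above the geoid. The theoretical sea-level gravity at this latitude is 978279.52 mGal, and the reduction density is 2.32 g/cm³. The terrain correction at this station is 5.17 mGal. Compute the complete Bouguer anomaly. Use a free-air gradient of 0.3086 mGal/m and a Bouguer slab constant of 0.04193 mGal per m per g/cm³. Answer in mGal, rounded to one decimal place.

164.8

Free-air correction = 0.3086 × 2270.6 = 700.71 mGal
Free-air anomaly = 977959.32 − 978279.52 + (700.71) = 380.51 mGal
Bouguer slab correction = 0.04193 × 2.32 × 2270.6 = 220.88 mGal
Simple Bouguer anomaly = 380.51 − (220.88) = 159.63 mGal
Complete Bouguer anomaly = 159.63 + 5.17 = 164.80 mGal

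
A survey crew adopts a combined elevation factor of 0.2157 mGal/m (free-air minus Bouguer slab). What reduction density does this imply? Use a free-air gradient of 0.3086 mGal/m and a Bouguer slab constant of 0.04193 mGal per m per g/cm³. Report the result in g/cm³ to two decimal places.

0.2157 = 0.3086 − 0.04193 × ρ
ρ = (0.3086 − 0.2157) / 0.04193 = 2.22 g/cm³

2.22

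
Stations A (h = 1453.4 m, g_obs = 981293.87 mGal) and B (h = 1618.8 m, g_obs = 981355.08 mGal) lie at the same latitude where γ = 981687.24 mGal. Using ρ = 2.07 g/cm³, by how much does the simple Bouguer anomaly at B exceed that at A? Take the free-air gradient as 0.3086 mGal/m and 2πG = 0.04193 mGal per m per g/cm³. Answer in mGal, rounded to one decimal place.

97.9

Δg_SB(A) = 981293.87 − 981687.24 + 0.3086×1453.4 − 0.04193×2.07×1453.4 = -71.00 mGal
Δg_SB(B) = 981355.08 − 981687.24 + 0.3086×1618.8 − 0.04193×2.07×1618.8 = 26.90 mGal
Difference = 26.90 − (-71.00) = 97.90 mGal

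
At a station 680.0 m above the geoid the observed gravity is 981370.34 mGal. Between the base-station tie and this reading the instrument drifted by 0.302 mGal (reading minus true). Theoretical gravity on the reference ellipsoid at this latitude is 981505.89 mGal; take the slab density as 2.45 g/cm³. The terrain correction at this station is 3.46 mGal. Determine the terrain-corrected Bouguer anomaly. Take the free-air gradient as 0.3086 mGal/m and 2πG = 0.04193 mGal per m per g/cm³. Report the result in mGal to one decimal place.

7.6

Drift-corrected reading = 981370.34 − (0.302) = 981370.038 mGal
Free-air correction = 0.3086 × 680.0 = 209.85 mGal
Free-air anomaly = 981370.038 − 981505.89 + (209.85) = 73.998 mGal
Bouguer slab correction = 0.04193 × 2.45 × 680.0 = 69.86 mGal
Simple Bouguer anomaly = 73.998 − (69.86) = 4.138 mGal
Complete Bouguer anomaly = 4.138 + 3.46 = 7.598 mGal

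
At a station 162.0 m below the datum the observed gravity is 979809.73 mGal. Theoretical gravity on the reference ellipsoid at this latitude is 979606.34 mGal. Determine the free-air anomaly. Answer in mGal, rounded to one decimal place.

153.4

Free-air correction = 0.3086 × -162.0 = -49.99 mGal
Free-air anomaly = 979809.73 − 979606.34 + (-49.99) = 153.40 mGal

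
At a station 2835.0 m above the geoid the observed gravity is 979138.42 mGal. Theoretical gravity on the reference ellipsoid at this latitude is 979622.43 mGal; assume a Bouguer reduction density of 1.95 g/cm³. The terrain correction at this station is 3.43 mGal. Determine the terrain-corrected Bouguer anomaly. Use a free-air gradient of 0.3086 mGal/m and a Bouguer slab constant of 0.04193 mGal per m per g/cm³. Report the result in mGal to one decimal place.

Free-air correction = 0.3086 × 2835.0 = 874.88 mGal
Free-air anomaly = 979138.42 − 979622.43 + (874.88) = 390.87 mGal
Bouguer slab correction = 0.04193 × 1.95 × 2835.0 = 231.80 mGal
Simple Bouguer anomaly = 390.87 − (231.80) = 159.07 mGal
Complete Bouguer anomaly = 159.07 + 3.43 = 162.50 mGal

162.5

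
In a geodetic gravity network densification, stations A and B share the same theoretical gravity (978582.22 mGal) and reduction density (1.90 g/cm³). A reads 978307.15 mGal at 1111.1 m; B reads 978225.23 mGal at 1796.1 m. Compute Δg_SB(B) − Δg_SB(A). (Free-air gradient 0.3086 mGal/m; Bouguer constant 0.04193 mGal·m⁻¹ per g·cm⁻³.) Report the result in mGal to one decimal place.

74.9

Δg_SB(A) = 978307.15 − 978582.22 + 0.3086×1111.1 − 0.04193×1.90×1111.1 = -20.70 mGal
Δg_SB(B) = 978225.23 − 978582.22 + 0.3086×1796.1 − 0.04193×1.90×1796.1 = 54.20 mGal
Difference = 54.20 − (-20.70) = 74.90 mGal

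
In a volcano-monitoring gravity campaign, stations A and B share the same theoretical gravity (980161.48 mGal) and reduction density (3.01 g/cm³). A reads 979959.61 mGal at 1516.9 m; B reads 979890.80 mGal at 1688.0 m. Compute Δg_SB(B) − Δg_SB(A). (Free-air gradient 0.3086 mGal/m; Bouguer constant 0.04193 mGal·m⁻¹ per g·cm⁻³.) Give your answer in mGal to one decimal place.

-37.6

Δg_SB(A) = 979959.61 − 980161.48 + 0.3086×1516.9 − 0.04193×3.01×1516.9 = 74.80 mGal
Δg_SB(B) = 979890.80 − 980161.48 + 0.3086×1688.0 − 0.04193×3.01×1688.0 = 37.20 mGal
Difference = 37.20 − (74.80) = -37.60 mGal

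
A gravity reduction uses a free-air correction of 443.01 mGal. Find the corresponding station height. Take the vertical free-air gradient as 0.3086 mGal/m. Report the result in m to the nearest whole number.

1436

h = 443.01 / 0.3086 = 1435.55 m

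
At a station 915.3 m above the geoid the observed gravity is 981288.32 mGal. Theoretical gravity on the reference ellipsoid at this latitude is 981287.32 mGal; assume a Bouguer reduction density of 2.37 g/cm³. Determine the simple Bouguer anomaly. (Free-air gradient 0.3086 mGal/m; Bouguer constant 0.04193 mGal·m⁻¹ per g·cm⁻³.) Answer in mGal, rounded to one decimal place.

Free-air correction = 0.3086 × 915.3 = 282.46 mGal
Free-air anomaly = 981288.32 − 981287.32 + (282.46) = 283.46 mGal
Bouguer slab correction = 0.04193 × 2.37 × 915.3 = 90.96 mGal
Simple Bouguer anomaly = 283.46 − (90.96) = 192.50 mGal

192.5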